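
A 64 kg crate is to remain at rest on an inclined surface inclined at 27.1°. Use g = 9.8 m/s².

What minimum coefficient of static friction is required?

μ_s,min ≈ 0.512

At the slip threshold m g sin θ = μ_s m g cos θ, so μ_s,min = tan θ.
μ_s,min = tan 27.1° = 0.512.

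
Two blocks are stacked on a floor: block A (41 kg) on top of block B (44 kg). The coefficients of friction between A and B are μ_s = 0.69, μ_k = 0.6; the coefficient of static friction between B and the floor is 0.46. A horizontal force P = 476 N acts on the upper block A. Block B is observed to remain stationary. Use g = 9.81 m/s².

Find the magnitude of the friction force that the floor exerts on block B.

f ≈ 241 N

The normal force B exerts on A is simply A's weight, N₁ = 402.2 N.
So the A–B interface can sustain at most μ_s N₁ = 277.5 N of static friction.
P = 476 N exceeds that limit, so A slips over B and the interface friction becomes kinetic: f₁ = μ_k N₁ = 0.6×402.2 = 241 N.
B experiences an equal 241 N forward from A (third law). B is in equilibrium, so the floor supplies f₂ = 241 N of static friction (limit μ_s(m_A+m_B)g = 383.6 N, not exceeded).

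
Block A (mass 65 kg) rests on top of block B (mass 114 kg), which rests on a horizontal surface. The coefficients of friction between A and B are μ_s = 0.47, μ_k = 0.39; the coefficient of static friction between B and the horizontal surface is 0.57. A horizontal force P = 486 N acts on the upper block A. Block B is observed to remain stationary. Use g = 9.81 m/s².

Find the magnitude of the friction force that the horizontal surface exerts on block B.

f ≈ 249 N

Between the blocks, N₁ = m_A g = 637.6 N.
Maximum static friction on A from B: μ_s N₁ = 0.47×637.6 = 299.7 N.
P = 486 N exceeds that limit, so A slips over B and the interface friction becomes kinetic: f₁ = μ_k N₁ = 0.39×637.6 = 249 N.
B experiences an equal 249 N forward from A (third law). B is in equilibrium, so the floor supplies f₂ = 249 N of static friction (limit μ_s(m_A+m_B)g = 1001 N, not exceeded).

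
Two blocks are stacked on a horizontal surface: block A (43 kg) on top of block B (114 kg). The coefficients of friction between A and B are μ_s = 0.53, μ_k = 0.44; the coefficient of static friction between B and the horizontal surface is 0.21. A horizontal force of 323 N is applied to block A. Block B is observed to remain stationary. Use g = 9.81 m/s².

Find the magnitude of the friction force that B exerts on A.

The normal force B exerts on A is simply A's weight, N₁ = 421.8 N.
Maximum static friction on A from B: μ_s N₁ = 0.53×421.8 = 223.6 N.
P = 323 N exceeds that limit, so A slips over B and the interface friction becomes kinetic: f₁ = μ_k N₁ = 0.44×421.8 = 186 N.
By Newton's third law B feels 186 N forward from A. With B stationary, the floor's static friction on B balances it: f₂ = 186 N (well within μ_s(m_A+m_B)g = 323.4 N).

f ≈ 186 N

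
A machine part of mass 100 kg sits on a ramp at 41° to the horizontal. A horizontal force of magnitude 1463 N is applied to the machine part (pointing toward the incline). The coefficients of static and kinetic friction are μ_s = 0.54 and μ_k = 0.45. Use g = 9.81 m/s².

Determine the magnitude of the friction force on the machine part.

Normal direction: N = m g cos θ + P sin θ = 1700 N.
Along the incline, the net driving force (taking up-slope positive) is P cos θ − m g sin θ = 1104 − 643.6 = 460.5 N, so equilibrium requires friction f = -460.5 N (down-slope).
Maximum static friction: μ_s N = 0.54 × 1700 = 918.1 N.
Since 460.5 N is within the 918.1 N limit, the machine part stays put and friction is exactly 461 N.

f ≈ 461 N (down the incline)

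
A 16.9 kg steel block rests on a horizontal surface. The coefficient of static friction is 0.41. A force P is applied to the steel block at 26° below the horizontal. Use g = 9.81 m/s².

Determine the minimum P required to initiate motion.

N = m g + P sin α (the push presses the steel block into the horizontal surface).
At impending slip, P cos α = μ_s N = μ_s (m g + P sin α).
Solving: P (cos α − μ_s sin α) = μ_s m g → P = 0.41×166/(cos 26° − 0.41 sin 26°) = 68/0.7191 = 94.5 N.

P ≈ 94.5 N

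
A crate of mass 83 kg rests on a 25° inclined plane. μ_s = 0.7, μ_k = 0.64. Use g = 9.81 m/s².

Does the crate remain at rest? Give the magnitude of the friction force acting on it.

N = m g cos θ = 738 N.
Down-slope weight component: m g sin θ = 344 N.
μ_s N = 517 N.
344 ≤ 517 N, so it stays put; friction = 344 N.

f ≈ 344 N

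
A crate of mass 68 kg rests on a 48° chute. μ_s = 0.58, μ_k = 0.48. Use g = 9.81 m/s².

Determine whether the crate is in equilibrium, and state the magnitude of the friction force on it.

N = m g cos θ = 446 N.
Down-slope weight component: m g sin θ = 496 N.
μ_s N = 259 N.
496 > 259 N, so it slides; kinetic friction f = μ_k N = 0.48×446 = 214 N.

f ≈ 214 N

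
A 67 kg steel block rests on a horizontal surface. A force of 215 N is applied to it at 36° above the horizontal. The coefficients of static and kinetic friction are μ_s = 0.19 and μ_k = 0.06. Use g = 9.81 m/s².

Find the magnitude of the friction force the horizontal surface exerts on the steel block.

f ≈ 31.9 N

Vertical equilibrium gives N = m g − P sin α = 530.9 N.
The horizontal driving force is P cos α = 173.9 N, so equilibrium needs friction f = 173.9 N.
The static-friction limit is μ_s N = 100.9 N.
173.9 > 100.9 N → the steel block slides; f = μ_k N = 0.06×530.9 = 31.9 N.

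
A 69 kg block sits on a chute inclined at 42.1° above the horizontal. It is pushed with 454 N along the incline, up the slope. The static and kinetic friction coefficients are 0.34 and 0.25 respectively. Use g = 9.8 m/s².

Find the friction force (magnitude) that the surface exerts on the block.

Normal force: N = m g cos θ = 69 × 9.8 × cos 42.1° = 501.7 N.
For equilibrium along the incline the friction force must supply f = m g sin θ − P = 453.3 − 454 = -0.6575 N (positive meaning up-slope).
The static-friction ceiling is μ_s N = 0.34 × 501.7 = 170.6 N.
Since |-0.6575| ≤ 170.6 N, static friction is sufficient; f equals the required value, not μ_s N.

f ≈ 0.658 N (down the incline)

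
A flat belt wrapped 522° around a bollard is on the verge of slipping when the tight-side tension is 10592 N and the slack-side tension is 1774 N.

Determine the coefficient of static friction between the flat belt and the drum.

μ ≈ 0.196

T₂/T₁ = e^{μβ} → μ = ln(T₂/T₁)/β.
β = 522° = 9.111 rad.
μ = ln(10592/1774)/9.111 = ln(5.971)/9.111 = 0.196.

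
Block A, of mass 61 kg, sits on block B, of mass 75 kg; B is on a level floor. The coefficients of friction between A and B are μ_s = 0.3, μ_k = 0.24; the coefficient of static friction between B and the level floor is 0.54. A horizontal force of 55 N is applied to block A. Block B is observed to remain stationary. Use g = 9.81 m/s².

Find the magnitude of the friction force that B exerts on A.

Between the blocks, N₁ = m_A g = 598.4 N.
Maximum static friction on A from B: μ_s N₁ = 0.3×598.4 = 179.5 N.
P = 55 N is within that limit, so A and B move together (both at rest); the A–B friction is simply f₁ = P = 55 N.
B experiences an equal 55 N forward from A (third law). B is in equilibrium, so the floor supplies f₂ = 55 N of static friction (limit μ_s(m_A+m_B)g = 720.4 N, not exceeded).

f ≈ 55 N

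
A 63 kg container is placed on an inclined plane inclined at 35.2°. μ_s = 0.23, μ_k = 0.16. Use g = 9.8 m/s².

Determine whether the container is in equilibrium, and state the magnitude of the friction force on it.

N = m g cos θ = 505 N.
Down-slope weight component: m g sin θ = 356 N.
μ_s N = 116 N.
356 > 116 N, so it slides; kinetic friction f = μ_k N = 0.16×505 = 80.7 N.

f ≈ 80.7 N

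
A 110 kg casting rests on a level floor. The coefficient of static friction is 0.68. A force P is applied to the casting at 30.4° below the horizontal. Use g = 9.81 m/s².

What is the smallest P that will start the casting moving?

N = m g + P sin α (the push presses the casting into the level floor).
At impending slip, P cos α = μ_s N = μ_s (m g + P sin α).
Solving: P (cos α − μ_s sin α) = μ_s m g → P = 0.68×1080/(cos 30.4° − 0.68 sin 30.4°) = 734/0.5184 = 1420 N.

P ≈ 1420 N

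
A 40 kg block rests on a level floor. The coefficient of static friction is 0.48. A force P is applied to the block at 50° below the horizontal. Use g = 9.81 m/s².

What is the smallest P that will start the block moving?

N = m g + P sin α (the push presses the block into the level floor).
At impending slip, P cos α = μ_s N = μ_s (m g + P sin α).
Solving: P (cos α − μ_s sin α) = μ_s m g → P = 0.48×392/(cos 50° − 0.48 sin 50°) = 188/0.2751 = 685 N.

P ≈ 685 N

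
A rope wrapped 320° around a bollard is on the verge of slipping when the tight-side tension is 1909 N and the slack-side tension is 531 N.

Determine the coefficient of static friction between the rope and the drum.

μ ≈ 0.229

T₂/T₁ = e^{μβ} → μ = ln(T₂/T₁)/β.
β = 320° = 5.585 rad.
μ = ln(1909/531)/5.585 = ln(3.595)/5.585 = 0.229.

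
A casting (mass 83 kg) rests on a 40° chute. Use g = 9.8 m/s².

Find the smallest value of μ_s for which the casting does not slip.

At the slip threshold m g sin θ = μ_s m g cos θ, so μ_s,min = tan θ.
μ_s,min = tan 40° = 0.839.

μ_s,min ≈ 0.839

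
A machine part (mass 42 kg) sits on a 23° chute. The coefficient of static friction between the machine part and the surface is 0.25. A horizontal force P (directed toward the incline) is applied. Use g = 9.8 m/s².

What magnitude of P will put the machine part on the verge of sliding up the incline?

At impending motion up the slope, friction acts down-slope at its limit: f = μ_s N.
Perpendicular to the incline: N = m g cos θ + P sin θ.
Along the incline: P cos θ = m g sin θ + μ_s N = m g sin θ + μ_s (m g cos θ + P sin θ).
Solving, P (cos θ − μ_s sin θ) = m g (sin θ + μ_s cos θ), so P = 42×9.8×(sin 23° + 0.25 cos 23°)/(cos 23° − 0.25 sin 23°) = 412×0.6209/0.8228 = 311 N.

P ≈ 311 N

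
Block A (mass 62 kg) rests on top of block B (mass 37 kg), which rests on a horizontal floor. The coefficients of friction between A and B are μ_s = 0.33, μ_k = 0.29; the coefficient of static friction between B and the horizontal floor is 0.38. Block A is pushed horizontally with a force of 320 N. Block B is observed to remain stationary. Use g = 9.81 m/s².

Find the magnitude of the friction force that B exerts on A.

f ≈ 176 N

Between the blocks, N₁ = m_A g = 608.2 N.
So the A–B interface can sustain at most μ_s N₁ = 200.7 N of static friction.
P = 320 N exceeds that limit, so A slips over B and the interface friction becomes kinetic: f₁ = μ_k N₁ = 0.29×608.2 = 176 N.
B experiences an equal 176 N forward from A (third law). B is in equilibrium, so the floor supplies f₂ = 176 N of static friction (limit μ_s(m_A+m_B)g = 369.1 N, not exceeded).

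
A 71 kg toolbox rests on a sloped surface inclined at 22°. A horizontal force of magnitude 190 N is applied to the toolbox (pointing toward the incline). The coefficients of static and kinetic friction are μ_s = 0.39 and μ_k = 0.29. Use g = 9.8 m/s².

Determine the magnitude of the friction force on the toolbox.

f ≈ 84.5 N (up the incline)

The horizontal push has a component P sin θ into the surface, so N = m g cos θ + P sin θ = 645.1 + 71.18 = 716.3 N.
Along the incline, the net driving force (taking up-slope positive) is P cos θ − m g sin θ = 176.2 − 260.7 = -84.49 N, so equilibrium requires friction f = 84.49 N (up-slope).
Maximum static friction: μ_s N = 0.39 × 716.3 = 279.4 N.
Since 84.49 N is within the 279.4 N limit, the toolbox stays put and friction is exactly 84.5 N.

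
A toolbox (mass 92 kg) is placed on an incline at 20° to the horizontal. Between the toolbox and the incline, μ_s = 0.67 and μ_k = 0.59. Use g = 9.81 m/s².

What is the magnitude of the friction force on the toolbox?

Perpendicular to the surface, N = m g cos θ = 92·9.81·cos 20° = 848.1 N.
For equilibrium along the incline, friction must balance the weight component: f = m g sin θ = 308.7 N up the slope.
Static friction can supply at most μ_s N = 568.2 N.
Since |308.7| ≤ 568.2 N, static friction is sufficient; f equals the required value, not μ_s N.

f ≈ 309 N (up the incline)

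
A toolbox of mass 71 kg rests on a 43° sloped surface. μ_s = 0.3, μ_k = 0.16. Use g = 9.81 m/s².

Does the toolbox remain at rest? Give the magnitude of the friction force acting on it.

f ≈ 81.5 N

N = m g cos θ = 509 N.
Down-slope weight component: m g sin θ = 475 N.
μ_s N = 153 N.
475 > 153 N, so it slides; kinetic friction f = μ_k N = 0.16×509 = 81.5 N.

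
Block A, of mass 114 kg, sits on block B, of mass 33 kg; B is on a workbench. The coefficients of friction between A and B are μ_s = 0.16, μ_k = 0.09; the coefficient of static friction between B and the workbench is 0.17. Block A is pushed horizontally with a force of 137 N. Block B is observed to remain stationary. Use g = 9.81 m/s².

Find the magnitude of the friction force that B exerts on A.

Between the blocks, N₁ = m_A g = 1118 N.
So the A–B interface can sustain at most μ_s N₁ = 178.9 N of static friction.
Since P = 137 N ≤ 178.9 N, A does not slip on B; friction on A equals P = 137 N.
B experiences an equal 137 N forward from A (third law). B is in equilibrium, so the floor supplies f₂ = 137 N of static friction (limit μ_s(m_A+m_B)g = 245.2 N, not exceeded).

f ≈ 137 N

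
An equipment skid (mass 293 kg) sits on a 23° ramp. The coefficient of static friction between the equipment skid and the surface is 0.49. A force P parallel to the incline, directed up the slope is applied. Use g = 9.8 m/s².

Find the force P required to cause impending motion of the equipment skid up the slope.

At impending motion up the slope, friction acts down-slope at its limit: f = μ_s N.
P is parallel to the surface, so N = m g cos θ = 2640 N.
Along the incline: P = m g sin θ + μ_s N = 1120 + 0.49×2640 = 2420 N.

P ≈ 2420 N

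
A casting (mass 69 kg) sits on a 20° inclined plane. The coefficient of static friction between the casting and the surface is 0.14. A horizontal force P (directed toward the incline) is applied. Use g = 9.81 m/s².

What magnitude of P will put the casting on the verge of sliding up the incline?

At impending motion up the slope, friction acts down-slope at its limit: f = μ_s N.
Perpendicular to the incline: N = m g cos θ + P sin θ.
Along the incline: P cos θ = m g sin θ + μ_s N = m g sin θ + μ_s (m g cos θ + P sin θ).
Solving, P (cos θ − μ_s sin θ) = m g (sin θ + μ_s cos θ), so P = 69×9.81×(sin 20° + 0.14 cos 20°)/(cos 20° − 0.14 sin 20°) = 677×0.4736/0.8918 = 359 N.

P ≈ 359 N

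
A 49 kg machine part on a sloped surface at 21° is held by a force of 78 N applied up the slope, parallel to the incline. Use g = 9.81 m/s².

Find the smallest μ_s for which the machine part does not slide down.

μ_s,min ≈ 0.21

N = m g cos θ = 448.8 N.
Friction must make up the shortfall along the incline: f = m g sin θ − P = 172.3 − 78 = 94.26 N.
At the threshold f = μ_s N, so μ_s,min = 94.26/448.8 = 0.21.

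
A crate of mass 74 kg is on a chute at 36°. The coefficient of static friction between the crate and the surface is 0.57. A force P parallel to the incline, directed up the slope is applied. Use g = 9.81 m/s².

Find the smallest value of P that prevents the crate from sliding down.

P_min ≈ 91.9 N

The crate tends to slide down (tan θ > μ_s), so at the point of impending slip friction acts up-slope at its limit: f = μ_s N.
P is parallel to the surface, so N = m g cos θ = 587 N.
Along the incline: P + μ_s N = m g sin θ, so P = 427 − 0.57×587 = 91.9 N.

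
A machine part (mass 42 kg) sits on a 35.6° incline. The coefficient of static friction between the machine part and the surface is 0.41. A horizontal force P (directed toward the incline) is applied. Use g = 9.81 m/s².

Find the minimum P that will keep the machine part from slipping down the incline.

The machine part tends to slide down (tan θ > μ_s), so at the point of impending slip friction acts up-slope at its limit: f = μ_s N.
Perpendicular to the incline: N = m g cos θ + P sin θ.
Along the incline: P cos θ + μ_s N = m g sin θ, i.e. P cos θ + μ_s (m g cos θ + P sin θ) = m g sin θ.
Solving, P (cos θ + μ_s sin θ) = m g (sin θ − μ_s cos θ), so P = 412×0.2488/1.052 = 97.4 N.

P_min ≈ 97.4 N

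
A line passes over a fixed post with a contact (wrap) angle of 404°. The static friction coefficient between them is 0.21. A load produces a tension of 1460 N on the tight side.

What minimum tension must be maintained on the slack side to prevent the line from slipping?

T_min ≈ 332 N

Capstan equation at impending slip: T_tight/T_slack = e^{μβ}.
β = 404° = 7.051 rad; e^{μβ} = e^{0.21×7.051} = 4.396.
T_slack = T_tight / e^{μβ} = 1460 / 4.396 = 332 N.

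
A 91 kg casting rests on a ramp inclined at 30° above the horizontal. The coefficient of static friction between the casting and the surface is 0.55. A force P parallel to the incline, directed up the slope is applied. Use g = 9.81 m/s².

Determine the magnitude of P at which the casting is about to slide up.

At impending motion up the slope, friction acts down-slope at its limit: f = μ_s N.
P is parallel to the surface, so N = m g cos θ = 773 N.
Along the incline: P = m g sin θ + μ_s N = 446 + 0.55×773 = 872 N.

P ≈ 872 N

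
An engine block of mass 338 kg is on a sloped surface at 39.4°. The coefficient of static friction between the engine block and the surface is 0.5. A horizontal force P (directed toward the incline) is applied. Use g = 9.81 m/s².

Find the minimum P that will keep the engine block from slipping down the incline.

P_min ≈ 755 N

The engine block tends to slide down (tan θ > μ_s), so at the point of impending slip friction acts up-slope at its limit: f = μ_s N.
Perpendicular to the incline: N = m g cos θ + P sin θ.
Along the incline: P cos θ + μ_s N = m g sin θ, i.e. P cos θ + μ_s (m g cos θ + P sin θ) = m g sin θ.
Solving, P (cos θ + μ_s sin θ) = m g (sin θ − μ_s cos θ), so P = 3320×0.2484/1.09 = 755 N.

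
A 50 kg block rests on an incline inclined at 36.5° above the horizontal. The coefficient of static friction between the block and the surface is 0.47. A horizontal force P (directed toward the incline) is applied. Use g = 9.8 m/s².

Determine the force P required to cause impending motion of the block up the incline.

P ≈ 909 N

At impending motion up the slope, friction acts down-slope at its limit: f = μ_s N.
Perpendicular to the incline: N = m g cos θ + P sin θ.
Along the incline: P cos θ = m g sin θ + μ_s N = m g sin θ + μ_s (m g cos θ + P sin θ).
Solving, P (cos θ − μ_s sin θ) = m g (sin θ + μ_s cos θ), so P = 50×9.8×(sin 36.5° + 0.47 cos 36.5°)/(cos 36.5° − 0.47 sin 36.5°) = 490×0.9726/0.5243 = 909 N.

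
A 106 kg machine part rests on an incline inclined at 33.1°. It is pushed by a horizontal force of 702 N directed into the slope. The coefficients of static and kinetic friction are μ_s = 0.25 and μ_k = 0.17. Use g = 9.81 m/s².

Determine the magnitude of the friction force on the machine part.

f ≈ 20.2 N (down the incline)

The horizontal push has a component P sin θ into the surface, so N = m g cos θ + P sin θ = 871.1 + 383.4 = 1254 N.
Along the incline, the net driving force (taking up-slope positive) is P cos θ − m g sin θ = 588.1 − 567.9 = 20.21 N, so equilibrium requires friction f = -20.21 N (down-slope).
Maximum static friction: μ_s N = 0.25 × 1254 = 313.6 N.
|f_req| = 20.21 ≤ 313.6 N → the machine part is in equilibrium; friction equals the required value.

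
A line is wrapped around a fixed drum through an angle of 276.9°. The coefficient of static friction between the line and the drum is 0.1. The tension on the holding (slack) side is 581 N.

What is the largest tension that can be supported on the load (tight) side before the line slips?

At impending slip the capstan equation gives T₂/T₁ = e^{μβ} with β in radians.
β = 276.9° × π/180 = 4.833 rad.
e^{μβ} = e^{0.1×4.833} = 1.621.
T₂ = T₁ · e^{μβ} = 581 × 1.621 = 942 N.

T_max ≈ 942 N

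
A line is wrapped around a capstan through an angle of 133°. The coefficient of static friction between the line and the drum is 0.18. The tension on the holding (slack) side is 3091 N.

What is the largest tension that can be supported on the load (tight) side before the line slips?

At impending slip the capstan equation gives T₂/T₁ = e^{μβ} with β in radians.
β = 133° × π/180 = 2.321 rad.
e^{μβ} = e^{0.18×2.321} = 1.519.
T₂ = T₁ · e^{μβ} = 3091 × 1.519 = 4690 N.

T_max ≈ 4690 N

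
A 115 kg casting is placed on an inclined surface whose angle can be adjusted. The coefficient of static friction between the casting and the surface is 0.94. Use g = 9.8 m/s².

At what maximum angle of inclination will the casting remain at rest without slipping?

θ_max ≈ 43.2°

At the slip threshold, m g sin θ = μ_s · m g cos θ, so tan θ = μ_s.
θ_max = arctan(0.94) = 43.2°.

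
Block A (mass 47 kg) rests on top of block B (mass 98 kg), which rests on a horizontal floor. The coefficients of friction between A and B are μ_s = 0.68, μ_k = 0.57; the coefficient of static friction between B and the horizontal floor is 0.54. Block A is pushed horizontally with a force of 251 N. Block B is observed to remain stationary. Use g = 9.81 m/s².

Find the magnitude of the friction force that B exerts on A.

Normal force at the A–B interface: N₁ = m_A g = 461.1 N.
So the A–B interface can sustain at most μ_s N₁ = 313.5 N of static friction.
Since P = 251 N ≤ 313.5 N, A does not slip on B; friction on A equals P = 251 N.
B experiences an equal 251 N forward from A (third law). B is in equilibrium, so the floor supplies f₂ = 251 N of static friction (limit μ_s(m_A+m_B)g = 768.1 N, not exceeded).

f ≈ 251 N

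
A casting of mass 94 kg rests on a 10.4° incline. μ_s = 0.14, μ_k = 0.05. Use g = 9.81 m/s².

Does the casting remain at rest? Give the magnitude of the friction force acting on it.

N = m g cos θ = 907 N.
Down-slope weight component: m g sin θ = 166 N.
μ_s N = 127 N.
166 > 127 N, so it slides; kinetic friction f = μ_k N = 0.05×907 = 45.3 N.

f ≈ 45.3 N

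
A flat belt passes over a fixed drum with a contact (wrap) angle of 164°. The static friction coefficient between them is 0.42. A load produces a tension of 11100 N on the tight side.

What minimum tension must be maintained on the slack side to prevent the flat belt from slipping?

T_min ≈ 3340 N

Capstan equation at impending slip: T_tight/T_slack = e^{μβ}.
β = 164° = 2.862 rad; e^{μβ} = e^{0.42×2.862} = 3.327.
T_slack = T_tight / e^{μβ} = 11100 / 3.327 = 3340 N.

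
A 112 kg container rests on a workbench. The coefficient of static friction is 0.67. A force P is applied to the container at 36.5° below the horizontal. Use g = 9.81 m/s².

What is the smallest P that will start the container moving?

P ≈ 1820 N

N = m g + P sin α (the push presses the container into the workbench).
At impending slip, P cos α = μ_s N = μ_s (m g + P sin α).
Solving: P (cos α − μ_s sin α) = μ_s m g → P = 0.67×1100/(cos 36.5° − 0.67 sin 36.5°) = 736/0.4053 = 1820 N.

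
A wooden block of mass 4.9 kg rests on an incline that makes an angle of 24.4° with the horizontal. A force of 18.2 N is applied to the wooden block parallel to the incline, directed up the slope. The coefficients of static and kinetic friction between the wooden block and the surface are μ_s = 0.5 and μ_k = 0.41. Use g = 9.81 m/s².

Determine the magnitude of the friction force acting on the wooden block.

The normal reaction is N = m g cos θ = 43.78 N.
For equilibrium along the incline the friction force must supply f = m g sin θ − P = 19.86 − 18.2 = 1.658 N (positive meaning up-slope).
The static-friction ceiling is μ_s N = 0.5 × 43.78 = 21.89 N.
Since |1.658| ≤ 21.89 N, static friction is sufficient; f equals the required value, not μ_s N.

f ≈ 1.66 N (up the incline)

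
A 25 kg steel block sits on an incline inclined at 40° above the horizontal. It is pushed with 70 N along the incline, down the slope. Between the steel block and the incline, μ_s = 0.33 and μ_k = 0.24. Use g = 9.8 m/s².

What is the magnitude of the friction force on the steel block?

f ≈ 45 N (up the incline)

Normal force: N = m g cos θ = 25 × 9.8 × cos 40° = 187.7 N.
The friction needed for equilibrium is m g sin θ + P = 157.5 + 70 = 227.5 N, measured positive up-slope.
Maximum static friction available: μ_s N = 0.33 × 187.7 = 61.93 N.
Since |227.5| > 61.93 N, static friction cannot hold it; the steel block slides down the incline and kinetic friction applies: f = μ_k N = 0.24 × 187.7 = 45 N.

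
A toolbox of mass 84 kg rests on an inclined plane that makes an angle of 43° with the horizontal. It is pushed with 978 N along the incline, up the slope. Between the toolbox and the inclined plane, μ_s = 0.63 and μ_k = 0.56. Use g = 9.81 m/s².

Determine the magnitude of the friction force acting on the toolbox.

f ≈ 337 N (down the incline)

Normal force: N = m g cos θ = 84 × 9.81 × cos 43° = 602.7 N.
For equilibrium along the incline the friction force must supply f = m g sin θ − P = 562 − 978 = -416 N (positive meaning up-slope).
The static-friction ceiling is μ_s N = 0.63 × 602.7 = 379.7 N.
|-416| exceeds 379.7 N, so the toolbox slips up-slope; friction is kinetic, f = μ_k N = 0.56×602.7 = 337 N.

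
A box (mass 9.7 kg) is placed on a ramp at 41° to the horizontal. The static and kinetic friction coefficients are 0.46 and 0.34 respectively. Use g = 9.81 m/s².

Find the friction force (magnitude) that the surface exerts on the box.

f ≈ 24.4 N (up the incline)

The normal reaction is N = m g cos θ = 71.82 N.
For equilibrium along the incline, friction must balance the weight component: f = m g sin θ = 62.43 N up the slope.
Maximum static friction available: μ_s N = 0.46 × 71.82 = 33.04 N.
Since |62.43| > 33.04 N, static friction cannot hold it; the box slides down the incline and kinetic friction applies: f = μ_k N = 0.34 × 71.82 = 24.4 N.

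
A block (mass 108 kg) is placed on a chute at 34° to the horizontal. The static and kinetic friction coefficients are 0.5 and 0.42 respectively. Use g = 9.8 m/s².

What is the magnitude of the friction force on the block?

Perpendicular to the surface, N = m g cos θ = 108·9.8·cos 34° = 877.5 N.
For equilibrium along the incline, friction must balance the weight component: f = m g sin θ = 591.8 N up the slope.
The static-friction ceiling is μ_s N = 0.5 × 877.5 = 438.7 N.
|591.8| exceeds 438.7 N, so the block slips down-slope; friction is kinetic, f = μ_k N = 0.42×877.5 = 369 N.

f ≈ 369 N (up the incline)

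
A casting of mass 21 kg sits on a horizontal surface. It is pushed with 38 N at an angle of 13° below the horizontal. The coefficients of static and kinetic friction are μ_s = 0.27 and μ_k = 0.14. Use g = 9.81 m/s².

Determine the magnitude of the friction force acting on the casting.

f ≈ 37 N

N = m g + P sin α = 206 + 38×sin 13° = 214.6 N.
For equilibrium, f = P cos α = 38×cos 13° = 37.03 N.
The static-friction limit is μ_s N = 57.93 N.
Since 37.03 N does not exceed the limit, the casting stays at rest and f = 37 N.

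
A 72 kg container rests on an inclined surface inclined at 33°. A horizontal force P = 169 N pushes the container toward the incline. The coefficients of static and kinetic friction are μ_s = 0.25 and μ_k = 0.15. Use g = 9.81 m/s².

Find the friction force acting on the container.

f ≈ 103 N (up the incline)

Resolve perpendicular to the incline: N = m g cos θ + P sin θ = 72×9.81×cos 33° + 169×sin 33° = 684.4 N.
Parallel to the incline: P cos θ − m g sin θ = 141.7 − 384.7 = -243 N; the friction needed to balance this is 243 N acting up the slope.
Maximum static friction: μ_s N = 0.25 × 684.4 = 171.1 N.
|f_req| = 243 > 171.1 N → the container slides down the incline; f = μ_k N = 0.15 × 684.4 = 103 N.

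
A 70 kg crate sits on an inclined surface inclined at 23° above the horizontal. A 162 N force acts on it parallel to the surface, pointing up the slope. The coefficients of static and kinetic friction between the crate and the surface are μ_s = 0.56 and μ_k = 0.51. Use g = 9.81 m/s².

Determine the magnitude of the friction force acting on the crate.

f ≈ 106 N (up the incline)

Normal force: N = m g cos θ = 70 × 9.81 × cos 23° = 632.1 N.
For equilibrium along the incline the friction force must supply f = m g sin θ − P = 268.3 − 162 = 106.3 N (positive meaning up-slope).
Static friction can supply at most μ_s N = 354 N.
Since |106.3| ≤ 354 N, the crate remains in static equilibrium and friction takes exactly the required value.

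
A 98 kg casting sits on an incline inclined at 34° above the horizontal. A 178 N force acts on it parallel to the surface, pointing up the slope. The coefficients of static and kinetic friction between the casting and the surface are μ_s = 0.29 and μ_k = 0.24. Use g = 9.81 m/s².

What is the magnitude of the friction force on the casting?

The normal reaction is N = m g cos θ = 797 N.
Parallel to the incline, ΣF = 0 gives f = m g sin θ − P = 537.6 − 178 = 359.6 N (up-slope positive).
Static friction can supply at most μ_s N = 231.1 N.
|359.6| exceeds 231.1 N, so the casting slips down-slope; friction is kinetic, f = μ_k N = 0.24×797 = 191 N.

f ≈ 191 N (up the incline)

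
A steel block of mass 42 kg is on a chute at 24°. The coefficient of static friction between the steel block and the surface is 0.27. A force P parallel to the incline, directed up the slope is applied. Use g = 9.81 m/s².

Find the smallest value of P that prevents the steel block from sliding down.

P_min ≈ 66 N

The steel block tends to slide down (tan θ > μ_s), so at the point of impending slip friction acts up-slope at its limit: f = μ_s N.
P is parallel to the surface, so N = m g cos θ = 376 N.
Along the incline: P + μ_s N = m g sin θ, so P = 168 − 0.27×376 = 66 N.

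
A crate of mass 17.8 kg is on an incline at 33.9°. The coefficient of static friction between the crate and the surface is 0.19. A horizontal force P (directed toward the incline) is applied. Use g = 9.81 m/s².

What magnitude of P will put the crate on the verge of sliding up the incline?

At impending motion up the slope, friction acts down-slope at its limit: f = μ_s N.
Perpendicular to the incline: N = m g cos θ + P sin θ.
Along the incline: P cos θ = m g sin θ + μ_s N = m g sin θ + μ_s (m g cos θ + P sin θ).
Solving, P (cos θ − μ_s sin θ) = m g (sin θ + μ_s cos θ), so P = 17.8×9.81×(sin 33.9° + 0.19 cos 33.9°)/(cos 33.9° − 0.19 sin 33.9°) = 175×0.7154/0.724 = 173 N.

P ≈ 173 N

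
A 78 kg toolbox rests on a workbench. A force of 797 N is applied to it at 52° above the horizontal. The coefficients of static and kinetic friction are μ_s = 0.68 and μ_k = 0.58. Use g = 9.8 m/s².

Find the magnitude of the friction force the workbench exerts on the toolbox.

f ≈ 79.1 N

The vertical component of P reduces the normal force: N = m g − P sin α = 764.4 − 628 = 136.4 N.
For equilibrium, f = P cos α = 797×cos 52° = 490.7 N.
μ_s N = 0.68 × 136.4 = 92.72 N.
490.7 > 92.72 N → the toolbox slides; f = μ_k N = 0.58×136.4 = 79.1 N.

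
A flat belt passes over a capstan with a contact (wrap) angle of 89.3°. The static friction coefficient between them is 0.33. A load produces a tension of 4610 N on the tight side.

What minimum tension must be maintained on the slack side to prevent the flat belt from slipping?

T_min ≈ 2760 N

Capstan equation at impending slip: T_tight/T_slack = e^{μβ}.
β = 89.3° = 1.559 rad; e^{μβ} = e^{0.33×1.559} = 1.673.
T_slack = T_tight / e^{μβ} = 4610 / 1.673 = 2760 N.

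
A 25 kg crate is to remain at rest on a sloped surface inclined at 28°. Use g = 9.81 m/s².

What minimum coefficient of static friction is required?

At the slip threshold m g sin θ = μ_s m g cos θ, so μ_s,min = tan θ.
μ_s,min = tan 28° = 0.532.

μ_s,min ≈ 0.532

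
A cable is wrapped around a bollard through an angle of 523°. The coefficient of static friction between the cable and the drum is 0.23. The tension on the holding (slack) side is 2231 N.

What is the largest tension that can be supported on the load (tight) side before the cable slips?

At impending slip the capstan equation gives T₂/T₁ = e^{μβ} with β in radians.
β = 523° × π/180 = 9.128 rad.
e^{μβ} = e^{0.23×9.128} = 8.162.
T₂ = T₁ · e^{μβ} = 2231 × 8.162 = 18200 N.

T_max ≈ 18200 N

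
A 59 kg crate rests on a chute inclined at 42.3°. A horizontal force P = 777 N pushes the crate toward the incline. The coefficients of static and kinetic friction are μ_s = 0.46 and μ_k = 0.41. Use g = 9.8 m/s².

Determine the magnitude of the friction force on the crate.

f ≈ 186 N (down the incline)

Normal direction: N = m g cos θ + P sin θ = 950.6 N.
Along the incline, the net driving force (taking up-slope positive) is P cos θ − m g sin θ = 574.7 − 389.1 = 185.6 N, so equilibrium requires friction f = -185.6 N (down-slope).
The limit of static friction is μ_s N = 437.3 N.
|f_req| = 185.6 ≤ 437.3 N → the crate is in equilibrium; friction equals the required value.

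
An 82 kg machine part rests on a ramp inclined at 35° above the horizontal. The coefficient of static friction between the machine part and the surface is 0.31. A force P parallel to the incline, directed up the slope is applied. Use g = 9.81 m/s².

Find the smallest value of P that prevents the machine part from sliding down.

The machine part tends to slide down (tan θ > μ_s), so at the point of impending slip friction acts up-slope at its limit: f = μ_s N.
P is parallel to the surface, so N = m g cos θ = 659 N.
Along the incline: P + μ_s N = m g sin θ, so P = 461 − 0.31×659 = 257 N.

P_min ≈ 257 N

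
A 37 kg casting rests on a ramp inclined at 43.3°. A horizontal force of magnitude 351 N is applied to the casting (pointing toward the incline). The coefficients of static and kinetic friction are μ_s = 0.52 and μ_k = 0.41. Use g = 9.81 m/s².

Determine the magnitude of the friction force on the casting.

f ≈ 6.52 N (down the incline)

The horizontal push has a component P sin θ into the surface, so N = m g cos θ + P sin θ = 264.2 + 240.7 = 504.9 N.
Along the incline, the net driving force (taking up-slope positive) is P cos θ − m g sin θ = 255.4 − 248.9 = 6.517 N, so equilibrium requires friction f = -6.517 N (down-slope).
Maximum static friction: μ_s N = 0.52 × 504.9 = 262.5 N.
Since 6.517 N is within the 262.5 N limit, the casting stays put and friction is exactly 6.52 N.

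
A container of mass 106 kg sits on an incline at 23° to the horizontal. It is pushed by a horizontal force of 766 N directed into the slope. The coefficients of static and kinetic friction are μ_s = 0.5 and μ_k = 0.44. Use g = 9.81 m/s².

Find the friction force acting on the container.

f ≈ 299 N (down the incline)

Normal direction: N = m g cos θ + P sin θ = 1256 N.
Parallel to the incline: P cos θ − m g sin θ = 705.1 − 406.3 = 298.8 N; the friction needed to balance this is 298.8 N acting down the slope.
The limit of static friction is μ_s N = 628.2 N.
|f_req| = 298.8 ≤ 628.2 N → the container is in equilibrium; friction equals the required value.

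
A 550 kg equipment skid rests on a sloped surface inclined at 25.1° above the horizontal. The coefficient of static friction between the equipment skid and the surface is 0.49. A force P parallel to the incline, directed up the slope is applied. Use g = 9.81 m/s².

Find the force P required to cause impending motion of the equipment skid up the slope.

P ≈ 4680 N

At impending motion up the slope, friction acts down-slope at its limit: f = μ_s N.
P is parallel to the surface, so N = m g cos θ = 4890 N.
Along the incline: P = m g sin θ + μ_s N = 2290 + 0.49×4890 = 4680 N.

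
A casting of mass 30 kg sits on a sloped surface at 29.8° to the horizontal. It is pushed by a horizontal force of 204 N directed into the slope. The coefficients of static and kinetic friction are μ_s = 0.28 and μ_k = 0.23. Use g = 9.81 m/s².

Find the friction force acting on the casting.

f ≈ 30.8 N (down the incline)

Resolve perpendicular to the incline: N = m g cos θ + P sin θ = 30×9.81×cos 29.8° + 204×sin 29.8° = 356.8 N.
Along the incline, the net driving force (taking up-slope positive) is P cos θ − m g sin θ = 177 − 146.3 = 30.76 N, so equilibrium requires friction f = -30.76 N (down-slope).
The limit of static friction is μ_s N = 99.89 N.
Since 30.76 N is within the 99.89 N limit, the casting stays put and friction is exactly 30.8 N.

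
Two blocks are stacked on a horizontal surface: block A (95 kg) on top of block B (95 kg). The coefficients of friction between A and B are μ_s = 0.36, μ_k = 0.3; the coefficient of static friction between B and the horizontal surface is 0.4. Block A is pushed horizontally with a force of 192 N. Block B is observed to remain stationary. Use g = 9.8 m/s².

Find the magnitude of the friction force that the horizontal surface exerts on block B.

Between the blocks, N₁ = m_A g = 931 N.
Maximum static friction on A from B: μ_s N₁ = 0.36×931 = 335.2 N.
Since P = 192 N ≤ 335.2 N, A does not slip on B; friction on A equals P = 192 N.
B experiences an equal 192 N forward from A (third law). B is in equilibrium, so the floor supplies f₂ = 192 N of static friction (limit μ_s(m_A+m_B)g = 744.8 N, not exceeded).

f ≈ 192 N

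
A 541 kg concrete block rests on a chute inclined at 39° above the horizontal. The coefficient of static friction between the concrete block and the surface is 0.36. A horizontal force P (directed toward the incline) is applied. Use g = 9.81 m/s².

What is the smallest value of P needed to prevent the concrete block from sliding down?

The concrete block tends to slide down (tan θ > μ_s), so at the point of impending slip friction acts up-slope at its limit: f = μ_s N.
Perpendicular to the incline: N = m g cos θ + P sin θ.
Along the incline: P cos θ + μ_s N = m g sin θ, i.e. P cos θ + μ_s (m g cos θ + P sin θ) = m g sin θ.
Solving, P (cos θ + μ_s sin θ) = m g (sin θ − μ_s cos θ), so P = 5310×0.3495/1.004 = 1850 N.

P_min ≈ 1850 N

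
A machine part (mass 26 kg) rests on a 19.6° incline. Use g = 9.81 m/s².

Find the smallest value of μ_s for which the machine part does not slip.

μ_s,min ≈ 0.356

At the slip threshold m g sin θ = μ_s m g cos θ, so μ_s,min = tan θ.
μ_s,min = tan 19.6° = 0.356.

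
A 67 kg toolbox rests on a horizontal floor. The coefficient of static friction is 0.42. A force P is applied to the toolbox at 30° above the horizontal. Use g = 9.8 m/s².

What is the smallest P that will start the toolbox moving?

P ≈ 256 N

N = m g − P sin α (the pull lifts the toolbox).
At impending slip, P cos α = μ_s N = μ_s (m g − P sin α).
Solving: P (cos α + μ_s sin α) = μ_s m g → P = 0.42×657/(cos 30° + 0.42 sin 30°) = 276/1.076 = 256 N.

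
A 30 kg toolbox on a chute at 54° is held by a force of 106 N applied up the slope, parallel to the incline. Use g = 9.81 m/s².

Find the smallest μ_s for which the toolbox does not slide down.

N = m g cos θ = 173 N.
Friction must make up the shortfall along the incline: f = m g sin θ − P = 238.1 − 106 = 132.1 N.
At the threshold f = μ_s N, so μ_s,min = 132.1/173 = 0.764.

μ_s,min ≈ 0.764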